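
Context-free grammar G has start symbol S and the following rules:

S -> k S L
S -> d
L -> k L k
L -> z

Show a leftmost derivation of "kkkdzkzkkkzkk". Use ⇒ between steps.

S ⇒ kSL   [S -> k S L]
kSL ⇒ kkSLL   [S -> k S L]
kkSLL ⇒ kkkSLLL   [S -> k S L]
kkkSLLL ⇒ kkkdLLL   [S -> d]
kkkdLLL ⇒ kkkdzLL   [L -> z]
kkkdzLL ⇒ kkkdzkLkL   [L -> k L k]
kkkdzkLkL ⇒ kkkdzkzkL   [L -> z]
kkkdzkzkL ⇒ kkkdzkzkkLk   [L -> k L k]
kkkdzkzkkLk ⇒ kkkdzkzkkkLkk   [L -> k L k]
kkkdzkzkkkLkk ⇒ kkkdzkzkkkzkk   [L -> z]

S⇒kSL⇒kkSLL⇒kkkSLLL⇒kkkdLLL⇒kkkdzLL⇒kkkdzkLkL⇒kkkdzkzkL⇒kkkdzkzkkLk⇒kkkdzkzkkkLkk⇒kkkdzkzkkkzkk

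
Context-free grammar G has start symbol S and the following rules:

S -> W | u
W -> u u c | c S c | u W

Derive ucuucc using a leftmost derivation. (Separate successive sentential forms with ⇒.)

S ⇒ W   [S -> W]
W ⇒ uW   [W -> u W]
uW ⇒ ucSc   [W -> c S c]
ucSc ⇒ ucWc   [S -> W]
ucWc ⇒ ucuucc   [W -> u u c]

S ⇒ W ⇒ uW ⇒ ucSc ⇒ ucWc ⇒ ucuucc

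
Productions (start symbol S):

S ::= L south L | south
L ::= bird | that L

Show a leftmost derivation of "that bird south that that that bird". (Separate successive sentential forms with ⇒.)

S ⇒ L south L   [S ::= L south L]
L south L ⇒ that L south L   [L ::= that L]
that L south L ⇒ that bird south L   [L ::= bird]
that bird south L ⇒ that bird south that L   [L ::= that L]
that bird south that L ⇒ that bird south that that L   [L ::= that L]
that bird south that that L ⇒ that bird south that that that L   [L ::= that L]
that bird south that that that L ⇒ that bird south that that that bird   [L ::= bird]

S ⇒ L south L ⇒ that L south L ⇒ that bird south L ⇒ that bird south that L ⇒ that bird south that that L ⇒ that bird south that that that L ⇒ that bird south that that that bird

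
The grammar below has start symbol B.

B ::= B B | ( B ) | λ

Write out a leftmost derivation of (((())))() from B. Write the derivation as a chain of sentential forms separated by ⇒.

B ⇒ BB ⇒ BBB ⇒ BBBB ⇒ (B)BBB ⇒ ((B))BBB ⇒ (((B)))BBB ⇒ ((((B))))BBB ⇒ (((())))BBB ⇒ (((())))BB ⇒ (((())))(B)B ⇒ (((())))()B ⇒ (((())))()

B ⇒ BB   [B ::= B B]
BB ⇒ BBB   [B ::= B B]
BBB ⇒ BBBB   [B ::= B B]
BBBB ⇒ (B)BBB   [B ::= ( B )]
(B)BBB ⇒ ((B))BBB   [B ::= ( B )]
((B))BBB ⇒ (((B)))BBB   [B ::= ( B )]
(((B)))BBB ⇒ ((((B))))BBB   [B ::= ( B )]
((((B))))BBB ⇒ (((())))BBB   [B ::= λ]
(((())))BBB ⇒ (((())))BB   [B ::= λ]
(((())))BB ⇒ (((())))(B)B   [B ::= ( B )]
(((())))(B)B ⇒ (((())))()B   [B ::= λ]
(((())))()B ⇒ (((())))()   [B ::= λ]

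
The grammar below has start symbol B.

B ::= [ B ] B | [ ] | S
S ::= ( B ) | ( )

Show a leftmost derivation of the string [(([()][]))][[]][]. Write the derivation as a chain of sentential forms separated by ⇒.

B ⇒ [B]B ⇒ [S]B ⇒ [(B)]B ⇒ [(S)]B ⇒ [((B))]B ⇒ [(([B]B))]B ⇒ [(([S]B))]B ⇒ [(([()]B))]B ⇒ [(([()][]))]B ⇒ [(([()][]))][B]B ⇒ [(([()][]))][[]]B ⇒ [(([()][]))][[]][]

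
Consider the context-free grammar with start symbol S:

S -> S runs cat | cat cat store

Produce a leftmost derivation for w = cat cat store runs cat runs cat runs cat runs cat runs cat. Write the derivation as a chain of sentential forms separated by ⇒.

S ⇒ S runs cat ⇒ S runs cat runs cat ⇒ S runs cat runs cat runs cat ⇒ S runs cat runs cat runs cat runs cat ⇒ S runs cat runs cat runs cat runs cat runs cat ⇒ cat cat store runs cat runs cat runs cat runs cat runs cat

S ⇒ S runs cat   [S -> S runs cat]
S runs cat ⇒ S runs cat runs cat   [S -> S runs cat]
S runs cat runs cat ⇒ S runs cat runs cat runs cat   [S -> S runs cat]
S runs cat runs cat runs cat ⇒ S runs cat runs cat runs cat runs cat   [S -> S runs cat]
S runs cat runs cat runs cat runs cat ⇒ S runs cat runs cat runs cat runs cat runs cat   [S -> S runs cat]
S runs cat runs cat runs cat runs cat runs cat ⇒ cat cat store runs cat runs cat runs cat runs cat runs cat   [S -> cat cat store]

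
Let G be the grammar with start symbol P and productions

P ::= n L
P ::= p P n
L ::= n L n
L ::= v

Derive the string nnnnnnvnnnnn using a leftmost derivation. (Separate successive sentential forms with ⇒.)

P ⇒ nL   [P ::= n L]
nL ⇒ nnLn   [L ::= n L n]
nnLn ⇒ nnnLnn   [L ::= n L n]
nnnLnn ⇒ nnnnLnnn   [L ::= n L n]
nnnnLnnn ⇒ nnnnnLnnnn   [L ::= n L n]
nnnnnLnnnn ⇒ nnnnnnLnnnnn   [L ::= n L n]
nnnnnnLnnnnn ⇒ nnnnnnvnnnnn   [L ::= v]

P ⇒ nL ⇒ nnLn ⇒ nnnLnn ⇒ nnnnLnnn ⇒ nnnnnLnnnn ⇒ nnnnnnLnnnnn ⇒ nnnnnnvnnnnn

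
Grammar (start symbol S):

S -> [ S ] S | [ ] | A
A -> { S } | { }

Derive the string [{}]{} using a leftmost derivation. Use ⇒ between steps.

S ⇒ [S]S ⇒ [A]S ⇒ [{}]S ⇒ [{}]A ⇒ [{}]{}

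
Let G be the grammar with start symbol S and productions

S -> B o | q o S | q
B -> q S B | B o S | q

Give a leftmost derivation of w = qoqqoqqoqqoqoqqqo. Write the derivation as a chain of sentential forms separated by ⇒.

S ⇒ qoS ⇒ qoBo ⇒ qoqSBo ⇒ qoqqoSBo ⇒ qoqqoBoBo ⇒ qoqqoBoSoBo ⇒ qoqqoqSBoSoBo ⇒ qoqqoqqoSBoSoBo ⇒ qoqqoqqoqBoSoBo ⇒ qoqqoqqoqqoSoBo ⇒ qoqqoqqoqqoqoBo ⇒ qoqqoqqoqqoqoqSBo ⇒ qoqqoqqoqqoqoqqBo ⇒ qoqqoqqoqqoqoqqqo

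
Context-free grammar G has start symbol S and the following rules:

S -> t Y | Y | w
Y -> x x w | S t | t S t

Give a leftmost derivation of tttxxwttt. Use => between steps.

S=>tY=>tSt=>tYt=>tStt=>tYtt=>ttSttt=>tttYttt=>tttxxwttt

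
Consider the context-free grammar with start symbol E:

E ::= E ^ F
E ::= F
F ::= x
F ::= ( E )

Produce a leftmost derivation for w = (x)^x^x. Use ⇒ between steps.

E ⇒ E^F ⇒ E^F^F ⇒ F^F^F ⇒ (E)^F^F ⇒ (F)^F^F ⇒ (x)^F^F ⇒ (x)^x^F ⇒ (x)^x^x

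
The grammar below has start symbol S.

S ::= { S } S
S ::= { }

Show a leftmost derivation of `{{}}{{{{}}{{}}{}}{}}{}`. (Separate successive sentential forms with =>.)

S=>{S}S=>{{}}S=>{{}}{S}S=>{{}}{{S}S}S=>{{}}{{{S}S}S}S=>{{}}{{{{}}S}S}S=>{{}}{{{{}}{S}S}S}S=>{{}}{{{{}}{{}}S}S}S=>{{}}{{{{}}{{}}{}}S}S=>{{}}{{{{}}{{}}{}}{}}S=>{{}}{{{{}}{{}}{}}{}}{}

S => {S}S   [S ::= { S } S]
{S}S => {{}}S   [S ::= { }]
{{}}S => {{}}{S}S   [S ::= { S } S]
{{}}{S}S => {{}}{{S}S}S   [S ::= { S } S]
{{}}{{S}S}S => {{}}{{{S}S}S}S   [S ::= { S } S]
{{}}{{{S}S}S}S => {{}}{{{{}}S}S}S   [S ::= { }]
{{}}{{{{}}S}S}S => {{}}{{{{}}{S}S}S}S   [S ::= { S } S]
{{}}{{{{}}{S}S}S}S => {{}}{{{{}}{{}}S}S}S   [S ::= { }]
{{}}{{{{}}{{}}S}S}S => {{}}{{{{}}{{}}{}}S}S   [S ::= { }]
{{}}{{{{}}{{}}{}}S}S => {{}}{{{{}}{{}}{}}{}}S   [S ::= { }]
{{}}{{{{}}{{}}{}}{}}S => {{}}{{{{}}{{}}{}}{}}{}   [S ::= { }]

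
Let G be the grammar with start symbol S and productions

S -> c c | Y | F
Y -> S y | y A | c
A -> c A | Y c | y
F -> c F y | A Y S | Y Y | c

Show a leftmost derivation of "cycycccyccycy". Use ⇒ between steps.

S ⇒ F ⇒ cFy ⇒ cYYy ⇒ cSyYy ⇒ cFyYy ⇒ cAYSyYy ⇒ cYcYSyYy ⇒ cyAcYSyYy ⇒ cycAcYSyYy ⇒ cycycYSyYy ⇒ cycycSySyYy ⇒ cycycccySyYy ⇒ cycycccyccyYy ⇒ cycycccyccycy

S ⇒ F   [S -> F]
F ⇒ cFy   [F -> c F y]
cFy ⇒ cYYy   [F -> Y Y]
cYYy ⇒ cSyYy   [Y -> S y]
cSyYy ⇒ cFyYy   [S -> F]
cFyYy ⇒ cAYSyYy   [F -> A Y S]
cAYSyYy ⇒ cYcYSyYy   [A -> Y c]
cYcYSyYy ⇒ cyAcYSyYy   [Y -> y A]
cyAcYSyYy ⇒ cycAcYSyYy   [A -> c A]
cycAcYSyYy ⇒ cycycYSyYy   [A -> y]
cycycYSyYy ⇒ cycycSySyYy   [Y -> S y]
cycycSySyYy ⇒ cycycccySyYy   [S -> c c]
cycycccySyYy ⇒ cycycccyccyYy   [S -> c c]
cycycccyccyYy ⇒ cycycccyccycy   [Y -> c]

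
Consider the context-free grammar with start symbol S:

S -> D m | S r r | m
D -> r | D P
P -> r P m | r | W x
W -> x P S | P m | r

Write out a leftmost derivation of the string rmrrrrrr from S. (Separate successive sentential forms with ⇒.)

S⇒Srr⇒Srrrr⇒Srrrrrr⇒Dmrrrrrr⇒rmrrrrrr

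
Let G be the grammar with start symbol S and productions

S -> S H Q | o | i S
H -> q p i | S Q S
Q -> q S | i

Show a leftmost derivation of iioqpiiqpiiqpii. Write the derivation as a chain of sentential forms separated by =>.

S=>iS=>iSHQ=>iSHQHQ=>iiSHQHQ=>iiSHQHQHQ=>iioHQHQHQ=>iioqpiQHQHQ=>iioqpiiHQHQ=>iioqpiiqpiQHQ=>iioqpiiqpiiHQ=>iioqpiiqpiiqpiQ=>iioqpiiqpiiqpii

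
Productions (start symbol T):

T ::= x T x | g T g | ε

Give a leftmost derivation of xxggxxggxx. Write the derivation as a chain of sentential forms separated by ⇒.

T ⇒ xTx ⇒ xxTxx ⇒ xxgTgxx ⇒ xxggTggxx ⇒ xxggxTxggxx ⇒ xxggxxggxx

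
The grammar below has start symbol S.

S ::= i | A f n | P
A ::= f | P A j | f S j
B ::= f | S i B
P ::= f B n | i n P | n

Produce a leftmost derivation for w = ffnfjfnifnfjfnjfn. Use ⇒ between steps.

S ⇒ Afn   [S ::= A f n]
Afn ⇒ fSjfn   [A ::= f S j]
fSjfn ⇒ fAfnjfn   [S ::= A f n]
fAfnjfn ⇒ fPAjfnjfn   [A ::= P A j]
fPAjfnjfn ⇒ ffBnAjfnjfn   [P ::= f B n]
ffBnAjfnjfn ⇒ ffSiBnAjfnjfn   [B ::= S i B]
ffSiBnAjfnjfn ⇒ ffAfniBnAjfnjfn   [S ::= A f n]
ffAfniBnAjfnjfn ⇒ ffPAjfniBnAjfnjfn   [A ::= P A j]
ffPAjfniBnAjfnjfn ⇒ ffnAjfniBnAjfnjfn   [P ::= n]
ffnAjfniBnAjfnjfn ⇒ ffnfjfniBnAjfnjfn   [A ::= f]
ffnfjfniBnAjfnjfn ⇒ ffnfjfnifnAjfnjfn   [B ::= f]
ffnfjfnifnAjfnjfn ⇒ ffnfjfnifnfjfnjfn   [A ::= f]

S⇒Afn⇒fSjfn⇒fAfnjfn⇒fPAjfnjfn⇒ffBnAjfnjfn⇒ffSiBnAjfnjfn⇒ffAfniBnAjfnjfn⇒ffPAjfniBnAjfnjfn⇒ffnAjfniBnAjfnjfn⇒ffnfjfniBnAjfnjfn⇒ffnfjfnifnAjfnjfn⇒ffnfjfnifnfjfnjfn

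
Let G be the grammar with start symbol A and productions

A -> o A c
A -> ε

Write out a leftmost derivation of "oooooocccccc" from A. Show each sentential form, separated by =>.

A=>oAc=>ooAcc=>oooAccc=>ooooAcccc=>oooooAccccc=>ooooooAcccccc=>oooooocccccc

A => oAc   [A -> o A c]
oAc => ooAcc   [A -> o A c]
ooAcc => oooAccc   [A -> o A c]
oooAccc => ooooAcccc   [A -> o A c]
ooooAcccc => oooooAccccc   [A -> o A c]
oooooAccccc => ooooooAcccccc   [A -> o A c]
ooooooAcccccc => oooooocccccc   [A -> ε]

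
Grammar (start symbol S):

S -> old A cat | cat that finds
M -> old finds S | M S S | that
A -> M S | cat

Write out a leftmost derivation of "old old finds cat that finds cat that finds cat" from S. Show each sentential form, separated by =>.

S => old A cat   [S -> old A cat]
old A cat => old M S cat   [A -> M S]
old M S cat => old old finds S S cat   [M -> old finds S]
old old finds S S cat => old old finds cat that finds S cat   [S -> cat that finds]
old old finds cat that finds S cat => old old finds cat that finds cat that finds cat   [S -> cat that finds]

S => old A cat => old M S cat => old old finds S S cat => old old finds cat that finds S cat => old old finds cat that finds cat that finds cat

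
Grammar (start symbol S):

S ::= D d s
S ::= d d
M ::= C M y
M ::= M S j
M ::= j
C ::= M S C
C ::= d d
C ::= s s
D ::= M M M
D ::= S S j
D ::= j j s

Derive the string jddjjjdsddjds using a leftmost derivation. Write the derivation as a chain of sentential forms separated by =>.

S => Dds   [S ::= D d s]
Dds => SSjds   [D ::= S S j]
SSjds => DdsSjds   [S ::= D d s]
DdsSjds => MMMdsSjds   [D ::= M M M]
MMMdsSjds => MSjMMdsSjds   [M ::= M S j]
MSjMMdsSjds => jSjMMdsSjds   [M ::= j]
jSjMMdsSjds => jddjMMdsSjds   [S ::= d d]
jddjMMdsSjds => jddjjMdsSjds   [M ::= j]
jddjjMdsSjds => jddjjjdsSjds   [M ::= j]
jddjjjdsSjds => jddjjjdsddjds   [S ::= d d]

S => Dds => SSjds => DdsSjds => MMMdsSjds => MSjMMdsSjds => jSjMMdsSjds => jddjMMdsSjds => jddjjMdsSjds => jddjjjdsSjds => jddjjjdsddjds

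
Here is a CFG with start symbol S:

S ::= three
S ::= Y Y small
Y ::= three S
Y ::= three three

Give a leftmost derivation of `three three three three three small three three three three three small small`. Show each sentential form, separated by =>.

S => Y Y small   [S ::= Y Y small]
Y Y small => three S Y small   [Y ::= three S]
three S Y small => three Y Y small Y small   [S ::= Y Y small]
three Y Y small Y small => three three S Y small Y small   [Y ::= three S]
three three S Y small Y small => three three three Y small Y small   [S ::= three]
three three three Y small Y small => three three three three three small Y small   [Y ::= three three]
three three three three three small Y small => three three three three three small three S small   [Y ::= three S]
three three three three three small three S small => three three three three three small three Y Y small small   [S ::= Y Y small]
three three three three three small three Y Y small small => three three three three three small three three S Y small small   [Y ::= three S]
three three three three three small three three S Y small small => three three three three three small three three three Y small small   [S ::= three]
three three three three three small three three three Y small small => three three three three three small three three three three three small small   [Y ::= three three]

S => Y Y small => three S Y small => three Y Y small Y small => three three S Y small Y small => three three three Y small Y small => three three three three three small Y small => three three three three three small three S small => three three three three three small three Y Y small small => three three three three three small three three S Y small small => three three three three three small three three three Y small small => three three three three three small three three three three three small small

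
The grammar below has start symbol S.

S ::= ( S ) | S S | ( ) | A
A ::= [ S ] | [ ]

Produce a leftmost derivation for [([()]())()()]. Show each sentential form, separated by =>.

S => A => [S] => [SS] => [SSS] => [(S)SS] => [(SS)SS] => [(AS)SS] => [([S]S)SS] => [([()]S)SS] => [([()]())SS] => [([()]())()S] => [([()]())()()]

S => A   [S ::= A]
A => [S]   [A ::= [ S ]]
[S] => [SS]   [S ::= S S]
[SS] => [SSS]   [S ::= S S]
[SSS] => [(S)SS]   [S ::= ( S )]
[(S)SS] => [(SS)SS]   [S ::= S S]
[(SS)SS] => [(AS)SS]   [S ::= A]
[(AS)SS] => [([S]S)SS]   [A ::= [ S ]]
[([S]S)SS] => [([()]S)SS]   [S ::= ( )]
[([()]S)SS] => [([()]())SS]   [S ::= ( )]
[([()]())SS] => [([()]())()S]   [S ::= ( )]
[([()]())()S] => [([()]())()()]   [S ::= ( )]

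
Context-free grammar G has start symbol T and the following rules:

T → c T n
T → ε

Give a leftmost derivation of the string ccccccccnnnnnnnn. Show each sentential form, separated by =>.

T=>cTn=>ccTnn=>cccTnnn=>ccccTnnnn=>cccccTnnnnn=>ccccccTnnnnnn=>cccccccTnnnnnnn=>ccccccccTnnnnnnnn=>ccccccccnnnnnnnn

T => cTn   [T → c T n]
cTn => ccTnn   [T → c T n]
ccTnn => cccTnnn   [T → c T n]
cccTnnn => ccccTnnnn   [T → c T n]
ccccTnnnn => cccccTnnnnn   [T → c T n]
cccccTnnnnn => ccccccTnnnnnn   [T → c T n]
ccccccTnnnnnn => cccccccTnnnnnnn   [T → c T n]
cccccccTnnnnnnn => ccccccccTnnnnnnnn   [T → c T n]
ccccccccTnnnnnnnn => ccccccccnnnnnnnn   [T → ε]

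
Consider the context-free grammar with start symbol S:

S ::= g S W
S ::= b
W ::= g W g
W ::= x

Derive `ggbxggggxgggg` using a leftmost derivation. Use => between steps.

S=>gSW=>ggSWW=>ggbWW=>ggbxW=>ggbxgWg=>ggbxggWgg=>ggbxgggWggg=>ggbxggggWgggg=>ggbxggggxgggg

S => gSW   [S ::= g S W]
gSW => ggSWW   [S ::= g S W]
ggSWW => ggbWW   [S ::= b]
ggbWW => ggbxW   [W ::= x]
ggbxW => ggbxgWg   [W ::= g W g]
ggbxgWg => ggbxggWgg   [W ::= g W g]
ggbxggWgg => ggbxgggWggg   [W ::= g W g]
ggbxgggWggg => ggbxggggWgggg   [W ::= g W g]
ggbxggggWgggg => ggbxggggxgggg   [W ::= x]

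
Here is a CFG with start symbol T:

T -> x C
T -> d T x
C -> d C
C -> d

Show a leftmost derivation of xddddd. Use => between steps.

T => xC => xdC => xddC => xdddC => xddddC => xddddd

T => xC   [T -> x C]
xC => xdC   [C -> d C]
xdC => xddC   [C -> d C]
xddC => xdddC   [C -> d C]
xdddC => xddddC   [C -> d C]
xddddC => xddddd   [C -> d]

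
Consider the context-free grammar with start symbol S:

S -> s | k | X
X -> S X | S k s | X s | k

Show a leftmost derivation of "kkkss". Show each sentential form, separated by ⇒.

S ⇒ X ⇒ Xs ⇒ Xss ⇒ SXss ⇒ XXss ⇒ SXXss ⇒ kXXss ⇒ kkXss ⇒ kkkss

S ⇒ X   [S -> X]
X ⇒ Xs   [X -> X s]
Xs ⇒ Xss   [X -> X s]
Xss ⇒ SXss   [X -> S X]
SXss ⇒ XXss   [S -> X]
XXss ⇒ SXXss   [X -> S X]
SXXss ⇒ kXXss   [S -> k]
kXXss ⇒ kkXss   [X -> k]
kkXss ⇒ kkkss   [X -> k]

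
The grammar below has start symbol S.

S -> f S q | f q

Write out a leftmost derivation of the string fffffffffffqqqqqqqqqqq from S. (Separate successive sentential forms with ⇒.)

S ⇒ fSq ⇒ ffSqq ⇒ fffSqqq ⇒ ffffSqqqq ⇒ fffffSqqqqq ⇒ ffffffSqqqqqq ⇒ fffffffSqqqqqqq ⇒ ffffffffSqqqqqqqq ⇒ fffffffffSqqqqqqqqq ⇒ ffffffffffSqqqqqqqqqq ⇒ fffffffffffqqqqqqqqqqq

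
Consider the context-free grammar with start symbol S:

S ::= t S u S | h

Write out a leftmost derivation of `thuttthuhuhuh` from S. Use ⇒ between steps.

S ⇒ tSuS   [S ::= t S u S]
tSuS ⇒ thuS   [S ::= h]
thuS ⇒ thutSuS   [S ::= t S u S]
thutSuS ⇒ thuttSuSuS   [S ::= t S u S]
thuttSuSuS ⇒ thutttSuSuSuS   [S ::= t S u S]
thutttSuSuSuS ⇒ thuttthuSuSuS   [S ::= h]
thuttthuSuSuS ⇒ thuttthuhuSuS   [S ::= h]
thuttthuhuSuS ⇒ thuttthuhuhuS   [S ::= h]
thuttthuhuhuS ⇒ thuttthuhuhuh   [S ::= h]

S ⇒ tSuS ⇒ thuS ⇒ thutSuS ⇒ thuttSuSuS ⇒ thutttSuSuSuS ⇒ thuttthuSuSuS ⇒ thuttthuhuSuS ⇒ thuttthuhuhuS ⇒ thuttthuhuhuh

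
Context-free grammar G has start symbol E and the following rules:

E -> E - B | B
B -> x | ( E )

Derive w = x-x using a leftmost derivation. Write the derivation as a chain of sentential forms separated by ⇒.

E ⇒ E-B   [E -> E - B]
E-B ⇒ B-B   [E -> B]
B-B ⇒ x-B   [B -> x]
x-B ⇒ x-x   [B -> x]

E ⇒ E-B ⇒ B-B ⇒ x-B ⇒ x-x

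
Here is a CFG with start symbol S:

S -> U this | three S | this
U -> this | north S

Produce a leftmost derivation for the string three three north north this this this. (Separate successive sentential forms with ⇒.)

S ⇒ three S   [S -> three S]
three S ⇒ three three S   [S -> three S]
three three S ⇒ three three U this   [S -> U this]
three three U this ⇒ three three north S this   [U -> north S]
three three north S this ⇒ three three north U this this   [S -> U this]
three three north U this this ⇒ three three north north S this this   [U -> north S]
three three north north S this this ⇒ three three north north this this this   [S -> this]

S ⇒ three S ⇒ three three S ⇒ three three U this ⇒ three three north S this ⇒ three three north U this this ⇒ three three north north S this this ⇒ three three north north this this this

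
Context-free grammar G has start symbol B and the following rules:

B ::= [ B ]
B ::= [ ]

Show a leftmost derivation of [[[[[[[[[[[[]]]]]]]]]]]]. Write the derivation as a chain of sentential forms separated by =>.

B => [B]   [B ::= [ B ]]
[B] => [[B]]   [B ::= [ B ]]
[[B]] => [[[B]]]   [B ::= [ B ]]
[[[B]]] => [[[[B]]]]   [B ::= [ B ]]
[[[[B]]]] => [[[[[B]]]]]   [B ::= [ B ]]
[[[[[B]]]]] => [[[[[[B]]]]]]   [B ::= [ B ]]
[[[[[[B]]]]]] => [[[[[[[B]]]]]]]   [B ::= [ B ]]
[[[[[[[B]]]]]]] => [[[[[[[[B]]]]]]]]   [B ::= [ B ]]
[[[[[[[[B]]]]]]]] => [[[[[[[[[B]]]]]]]]]   [B ::= [ B ]]
[[[[[[[[[B]]]]]]]]] => [[[[[[[[[[B]]]]]]]]]]   [B ::= [ B ]]
[[[[[[[[[[B]]]]]]]]]] => [[[[[[[[[[[B]]]]]]]]]]]   [B ::= [ B ]]
[[[[[[[[[[[B]]]]]]]]]]] => [[[[[[[[[[[[]]]]]]]]]]]]   [B ::= [ ]]

B => [B] => [[B]] => [[[B]]] => [[[[B]]]] => [[[[[B]]]]] => [[[[[[B]]]]]] => [[[[[[[B]]]]]]] => [[[[[[[[B]]]]]]]] => [[[[[[[[[B]]]]]]]]] => [[[[[[[[[[B]]]]]]]]]] => [[[[[[[[[[[B]]]]]]]]]]] => [[[[[[[[[[[[]]]]]]]]]]]]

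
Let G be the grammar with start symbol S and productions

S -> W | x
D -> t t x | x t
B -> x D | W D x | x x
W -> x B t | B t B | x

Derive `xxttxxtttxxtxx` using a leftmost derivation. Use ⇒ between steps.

S ⇒ W   [S -> W]
W ⇒ BtB   [W -> B t B]
BtB ⇒ WDxtB   [B -> W D x]
WDxtB ⇒ xBtDxtB   [W -> x B t]
xBtDxtB ⇒ xWDxtDxtB   [B -> W D x]
xWDxtDxtB ⇒ xxDxtDxtB   [W -> x]
xxDxtDxtB ⇒ xxttxxtDxtB   [D -> t t x]
xxttxxtDxtB ⇒ xxttxxtttxxtB   [D -> t t x]
xxttxxtttxxtB ⇒ xxttxxtttxxtxx   [B -> x x]

S ⇒ W ⇒ BtB ⇒ WDxtB ⇒ xBtDxtB ⇒ xWDxtDxtB ⇒ xxDxtDxtB ⇒ xxttxxtDxtB ⇒ xxttxxtttxxtB ⇒ xxttxxtttxxtxx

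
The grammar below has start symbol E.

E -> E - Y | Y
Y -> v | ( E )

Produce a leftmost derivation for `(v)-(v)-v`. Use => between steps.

E => E-Y   [E -> E - Y]
E-Y => E-Y-Y   [E -> E - Y]
E-Y-Y => Y-Y-Y   [E -> Y]
Y-Y-Y => (E)-Y-Y   [Y -> ( E )]
(E)-Y-Y => (Y)-Y-Y   [E -> Y]
(Y)-Y-Y => (v)-Y-Y   [Y -> v]
(v)-Y-Y => (v)-(E)-Y   [Y -> ( E )]
(v)-(E)-Y => (v)-(Y)-Y   [E -> Y]
(v)-(Y)-Y => (v)-(v)-Y   [Y -> v]
(v)-(v)-Y => (v)-(v)-v   [Y -> v]

E => E-Y => E-Y-Y => Y-Y-Y => (E)-Y-Y => (Y)-Y-Y => (v)-Y-Y => (v)-(E)-Y => (v)-(Y)-Y => (v)-(v)-Y => (v)-(v)-v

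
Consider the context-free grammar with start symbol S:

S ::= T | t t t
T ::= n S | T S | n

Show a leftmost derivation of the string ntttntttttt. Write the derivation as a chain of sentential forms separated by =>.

S => T   [S ::= T]
T => TS   [T ::= T S]
TS => nSS   [T ::= n S]
nSS => ntttS   [S ::= t t t]
ntttS => ntttT   [S ::= T]
ntttT => ntttTS   [T ::= T S]
ntttTS => ntttnSS   [T ::= n S]
ntttnSS => ntttntttS   [S ::= t t t]
ntttntttS => ntttntttttt   [S ::= t t t]

S=>T=>TS=>nSS=>ntttS=>ntttT=>ntttTS=>ntttnSS=>ntttntttS=>ntttntttttt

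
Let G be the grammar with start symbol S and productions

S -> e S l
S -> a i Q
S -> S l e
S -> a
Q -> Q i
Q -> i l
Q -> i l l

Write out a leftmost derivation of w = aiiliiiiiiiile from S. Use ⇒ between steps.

S ⇒ Sle ⇒ aiQle ⇒ aiQile ⇒ aiQiile ⇒ aiQiiile ⇒ aiQiiiile ⇒ aiQiiiiile ⇒ aiQiiiiiile ⇒ aiQiiiiiiile ⇒ aiQiiiiiiiile ⇒ aiiliiiiiiiile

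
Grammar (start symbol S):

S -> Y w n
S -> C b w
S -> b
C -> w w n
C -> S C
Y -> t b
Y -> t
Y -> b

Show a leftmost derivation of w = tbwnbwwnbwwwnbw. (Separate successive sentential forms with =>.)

S=>Cbw=>SCbw=>YwnCbw=>tbwnCbw=>tbwnSCbw=>tbwnbCbw=>tbwnbSCbw=>tbwnbCbwCbw=>tbwnbwwnbwCbw=>tbwnbwwnbwwwnbw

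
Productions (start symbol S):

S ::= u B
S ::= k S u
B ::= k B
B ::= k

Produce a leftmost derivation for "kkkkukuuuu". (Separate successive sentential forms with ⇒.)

S ⇒ kSu   [S ::= k S u]
kSu ⇒ kkSuu   [S ::= k S u]
kkSuu ⇒ kkkSuuu   [S ::= k S u]
kkkSuuu ⇒ kkkkSuuuu   [S ::= k S u]
kkkkSuuuu ⇒ kkkkuBuuuu   [S ::= u B]
kkkkuBuuuu ⇒ kkkkukuuuu   [B ::= k]

S ⇒ kSu ⇒ kkSuu ⇒ kkkSuuu ⇒ kkkkSuuuu ⇒ kkkkuBuuuu ⇒ kkkkukuuuu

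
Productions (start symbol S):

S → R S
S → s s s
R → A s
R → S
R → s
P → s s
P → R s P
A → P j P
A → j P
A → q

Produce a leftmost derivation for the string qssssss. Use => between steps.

S => RS => AsS => qsS => qsRS => qssS => qssRS => qsssS => qssssss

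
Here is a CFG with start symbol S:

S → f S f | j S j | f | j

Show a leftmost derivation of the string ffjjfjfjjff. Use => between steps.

S => fSf => ffSff => ffjSjff => ffjjSjjff => ffjjfSfjjff => ffjjfjfjjff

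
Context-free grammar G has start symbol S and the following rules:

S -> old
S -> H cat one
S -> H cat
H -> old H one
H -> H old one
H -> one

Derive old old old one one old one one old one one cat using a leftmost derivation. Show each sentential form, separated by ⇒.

S ⇒ H cat   [S -> H cat]
H cat ⇒ old H one cat   [H -> old H one]
old H one cat ⇒ old H old one one cat   [H -> H old one]
old H old one one cat ⇒ old old H one old one one cat   [H -> old H one]
old old H one old one one cat ⇒ old old H old one one old one one cat   [H -> H old one]
old old H old one one old one one cat ⇒ old old old H one old one one old one one cat   [H -> old H one]
old old old H one old one one old one one cat ⇒ old old old one one old one one old one one cat   [H -> one]

S ⇒ H cat ⇒ old H one cat ⇒ old H old one one cat ⇒ old old H one old one one cat ⇒ old old H old one one old one one cat ⇒ old old old H one old one one old one one cat ⇒ old old old one one old one one old one one cat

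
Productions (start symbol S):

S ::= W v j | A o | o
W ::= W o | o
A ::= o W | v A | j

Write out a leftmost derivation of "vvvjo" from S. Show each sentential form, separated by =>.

S => Ao   [S ::= A o]
Ao => vAo   [A ::= v A]
vAo => vvAo   [A ::= v A]
vvAo => vvvAo   [A ::= v A]
vvvAo => vvvjo   [A ::= j]

S=>Ao=>vAo=>vvAo=>vvvAo=>vvvjo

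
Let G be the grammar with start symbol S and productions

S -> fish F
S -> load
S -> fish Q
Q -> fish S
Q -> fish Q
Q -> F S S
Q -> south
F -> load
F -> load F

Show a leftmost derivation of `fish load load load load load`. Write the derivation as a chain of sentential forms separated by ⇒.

S ⇒ fish F ⇒ fish load F ⇒ fish load load F ⇒ fish load load load F ⇒ fish load load load load F ⇒ fish load load load load load

S ⇒ fish F   [S -> fish F]
fish F ⇒ fish load F   [F -> load F]
fish load F ⇒ fish load load F   [F -> load F]
fish load load F ⇒ fish load load load F   [F -> load F]
fish load load load F ⇒ fish load load load load F   [F -> load F]
fish load load load load F ⇒ fish load load load load load   [F -> load]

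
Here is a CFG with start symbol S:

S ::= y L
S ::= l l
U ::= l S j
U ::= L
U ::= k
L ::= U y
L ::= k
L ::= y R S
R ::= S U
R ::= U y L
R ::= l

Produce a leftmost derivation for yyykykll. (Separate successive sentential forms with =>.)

S => yL   [S ::= y L]
yL => yyRS   [L ::= y R S]
yyRS => yySUS   [R ::= S U]
yySUS => yyyLUS   [S ::= y L]
yyyLUS => yyyUyUS   [L ::= U y]
yyyUyUS => yyyLyUS   [U ::= L]
yyyLyUS => yyykyUS   [L ::= k]
yyykyUS => yyykyLS   [U ::= L]
yyykyLS => yyykykS   [L ::= k]
yyykykS => yyykykll   [S ::= l l]

S => yL => yyRS => yySUS => yyyLUS => yyyUyUS => yyyLyUS => yyykyUS => yyykyLS => yyykykS => yyykykll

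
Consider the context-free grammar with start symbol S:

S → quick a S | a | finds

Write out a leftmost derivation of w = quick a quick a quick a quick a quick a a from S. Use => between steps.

S => quick a S   [S → quick a S]
quick a S => quick a quick a S   [S → quick a S]
quick a quick a S => quick a quick a quick a S   [S → quick a S]
quick a quick a quick a S => quick a quick a quick a quick a S   [S → quick a S]
quick a quick a quick a quick a S => quick a quick a quick a quick a quick a S   [S → quick a S]
quick a quick a quick a quick a quick a S => quick a quick a quick a quick a quick a a   [S → a]

S => quick a S => quick a quick a S => quick a quick a quick a S => quick a quick a quick a quick a S => quick a quick a quick a quick a quick a S => quick a quick a quick a quick a quick a a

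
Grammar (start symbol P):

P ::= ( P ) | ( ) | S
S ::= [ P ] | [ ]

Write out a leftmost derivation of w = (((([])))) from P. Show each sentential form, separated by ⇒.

P⇒(P)⇒((P))⇒(((P)))⇒((((P))))⇒((((S))))⇒(((([]))))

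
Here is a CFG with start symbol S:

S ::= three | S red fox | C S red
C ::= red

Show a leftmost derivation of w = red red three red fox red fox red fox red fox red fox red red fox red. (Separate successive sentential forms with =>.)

S => C S red   [S ::= C S red]
C S red => red S red   [C ::= red]
red S red => red S red fox red   [S ::= S red fox]
red S red fox red => red C S red red fox red   [S ::= C S red]
red C S red red fox red => red red S red red fox red   [C ::= red]
red red S red red fox red => red red S red fox red red fox red   [S ::= S red fox]
red red S red fox red red fox red => red red S red fox red fox red red fox red   [S ::= S red fox]
red red S red fox red fox red red fox red => red red S red fox red fox red fox red red fox red   [S ::= S red fox]
red red S red fox red fox red fox red red fox red => red red S red fox red fox red fox red fox red red fox red   [S ::= S red fox]
red red S red fox red fox red fox red fox red red fox red => red red S red fox red fox red fox red fox red fox red red fox red   [S ::= S red fox]
red red S red fox red fox red fox red fox red fox red red fox red => red red three red fox red fox red fox red fox red fox red red fox red   [S ::= three]

S => C S red => red S red => red S red fox red => red C S red red fox red => red red S red red fox red => red red S red fox red red fox red => red red S red fox red fox red red fox red => red red S red fox red fox red fox red red fox red => red red S red fox red fox red fox red fox red red fox red => red red S red fox red fox red fox red fox red fox red red fox red => red red three red fox red fox red fox red fox red fox red red fox red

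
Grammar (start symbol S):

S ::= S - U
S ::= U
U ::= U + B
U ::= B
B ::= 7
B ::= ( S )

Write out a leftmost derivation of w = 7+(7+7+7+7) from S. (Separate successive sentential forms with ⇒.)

S ⇒ U ⇒ U+B ⇒ B+B ⇒ 7+B ⇒ 7+(S) ⇒ 7+(U) ⇒ 7+(U+B) ⇒ 7+(U+B+B) ⇒ 7+(U+B+B+B) ⇒ 7+(B+B+B+B) ⇒ 7+(7+B+B+B) ⇒ 7+(7+7+B+B) ⇒ 7+(7+7+7+B) ⇒ 7+(7+7+7+7)

S ⇒ U   [S ::= U]
U ⇒ U+B   [U ::= U + B]
U+B ⇒ B+B   [U ::= B]
B+B ⇒ 7+B   [B ::= 7]
7+B ⇒ 7+(S)   [B ::= ( S )]
7+(S) ⇒ 7+(U)   [S ::= U]
7+(U) ⇒ 7+(U+B)   [U ::= U + B]
7+(U+B) ⇒ 7+(U+B+B)   [U ::= U + B]
7+(U+B+B) ⇒ 7+(U+B+B+B)   [U ::= U + B]
7+(U+B+B+B) ⇒ 7+(B+B+B+B)   [U ::= B]
7+(B+B+B+B) ⇒ 7+(7+B+B+B)   [B ::= 7]
7+(7+B+B+B) ⇒ 7+(7+7+B+B)   [B ::= 7]
7+(7+7+B+B) ⇒ 7+(7+7+7+B)   [B ::= 7]
7+(7+7+7+B) ⇒ 7+(7+7+7+7)   [B ::= 7]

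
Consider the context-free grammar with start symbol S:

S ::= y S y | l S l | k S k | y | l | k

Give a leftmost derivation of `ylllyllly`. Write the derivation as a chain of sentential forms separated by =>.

S => ySy   [S ::= y S y]
ySy => ylSly   [S ::= l S l]
ylSly => yllSlly   [S ::= l S l]
yllSlly => ylllSllly   [S ::= l S l]
ylllSllly => ylllyllly   [S ::= y]

S=>ySy=>ylSly=>yllSlly=>ylllSllly=>ylllyllly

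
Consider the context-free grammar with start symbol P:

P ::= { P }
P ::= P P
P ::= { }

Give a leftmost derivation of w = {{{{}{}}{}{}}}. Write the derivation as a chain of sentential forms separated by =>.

P => {P} => {{P}} => {{PP}} => {{PPP}} => {{{P}PP}} => {{{PP}PP}} => {{{{}P}PP}} => {{{{}{}}PP}} => {{{{}{}}{}P}} => {{{{}{}}{}{}}}

P => {P}   [P ::= { P }]
{P} => {{P}}   [P ::= { P }]
{{P}} => {{PP}}   [P ::= P P]
{{PP}} => {{PPP}}   [P ::= P P]
{{PPP}} => {{{P}PP}}   [P ::= { P }]
{{{P}PP}} => {{{PP}PP}}   [P ::= P P]
{{{PP}PP}} => {{{{}P}PP}}   [P ::= { }]
{{{{}P}PP}} => {{{{}{}}PP}}   [P ::= { }]
{{{{}{}}PP}} => {{{{}{}}{}P}}   [P ::= { }]
{{{{}{}}{}P}} => {{{{}{}}{}{}}}   [P ::= { }]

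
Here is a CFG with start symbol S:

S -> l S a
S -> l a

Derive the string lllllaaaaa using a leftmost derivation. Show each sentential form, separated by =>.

S => lSa   [S -> l S a]
lSa => llSaa   [S -> l S a]
llSaa => lllSaaa   [S -> l S a]
lllSaaa => llllSaaaa   [S -> l S a]
llllSaaaa => lllllaaaaa   [S -> l a]

S => lSa => llSaa => lllSaaa => llllSaaaa => lllllaaaaa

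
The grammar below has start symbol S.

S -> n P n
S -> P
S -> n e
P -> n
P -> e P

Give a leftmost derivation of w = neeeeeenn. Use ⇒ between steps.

S ⇒ nPn   [S -> n P n]
nPn ⇒ nePn   [P -> e P]
nePn ⇒ neePn   [P -> e P]
neePn ⇒ neeePn   [P -> e P]
neeePn ⇒ neeeePn   [P -> e P]
neeeePn ⇒ neeeeePn   [P -> e P]
neeeeePn ⇒ neeeeeePn   [P -> e P]
neeeeeePn ⇒ neeeeeenn   [P -> n]

S⇒nPn⇒nePn⇒neePn⇒neeePn⇒neeeePn⇒neeeeePn⇒neeeeeePn⇒neeeeeenn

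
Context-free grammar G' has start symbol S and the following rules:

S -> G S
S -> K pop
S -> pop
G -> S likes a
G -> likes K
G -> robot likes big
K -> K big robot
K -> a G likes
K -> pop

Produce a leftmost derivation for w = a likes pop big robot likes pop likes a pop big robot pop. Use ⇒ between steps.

S ⇒ G S ⇒ S likes a S ⇒ K pop likes a S ⇒ a G likes pop likes a S ⇒ a likes K likes pop likes a S ⇒ a likes K big robot likes pop likes a S ⇒ a likes pop big robot likes pop likes a S ⇒ a likes pop big robot likes pop likes a K pop ⇒ a likes pop big robot likes pop likes a K big robot pop ⇒ a likes pop big robot likes pop likes a pop big robot pop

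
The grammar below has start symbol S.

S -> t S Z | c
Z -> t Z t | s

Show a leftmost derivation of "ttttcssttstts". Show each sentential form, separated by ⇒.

S ⇒ tSZ ⇒ ttSZZ ⇒ tttSZZZ ⇒ ttttSZZZZ ⇒ ttttcZZZZ ⇒ ttttcsZZZ ⇒ ttttcssZZ ⇒ ttttcsstZtZ ⇒ ttttcssttZttZ ⇒ ttttcssttsttZ ⇒ ttttcssttstts

S ⇒ tSZ   [S -> t S Z]
tSZ ⇒ ttSZZ   [S -> t S Z]
ttSZZ ⇒ tttSZZZ   [S -> t S Z]
tttSZZZ ⇒ ttttSZZZZ   [S -> t S Z]
ttttSZZZZ ⇒ ttttcZZZZ   [S -> c]
ttttcZZZZ ⇒ ttttcsZZZ   [Z -> s]
ttttcsZZZ ⇒ ttttcssZZ   [Z -> s]
ttttcssZZ ⇒ ttttcsstZtZ   [Z -> t Z t]
ttttcsstZtZ ⇒ ttttcssttZttZ   [Z -> t Z t]
ttttcssttZttZ ⇒ ttttcssttsttZ   [Z -> s]
ttttcssttsttZ ⇒ ttttcssttstts   [Z -> s]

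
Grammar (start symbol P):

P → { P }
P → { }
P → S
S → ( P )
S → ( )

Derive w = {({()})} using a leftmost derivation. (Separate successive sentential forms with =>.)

P=>{P}=>{S}=>{(P)}=>{({P})}=>{({S})}=>{({()})}

P => {P}   [P → { P }]
{P} => {S}   [P → S]
{S} => {(P)}   [S → ( P )]
{(P)} => {({P})}   [P → { P }]
{({P})} => {({S})}   [P → S]
{({S})} => {({()})}   [S → ( )]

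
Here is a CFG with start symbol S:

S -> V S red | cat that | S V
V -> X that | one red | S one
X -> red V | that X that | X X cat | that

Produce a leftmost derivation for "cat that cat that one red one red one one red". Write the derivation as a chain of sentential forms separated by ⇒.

S ⇒ S V   [S -> S V]
S V ⇒ S V V   [S -> S V]
S V V ⇒ cat that V V   [S -> cat that]
cat that V V ⇒ cat that S one V   [V -> S one]
cat that S one V ⇒ cat that S V one V   [S -> S V]
cat that S V one V ⇒ cat that S V V one V   [S -> S V]
cat that S V V one V ⇒ cat that cat that V V one V   [S -> cat that]
cat that cat that V V one V ⇒ cat that cat that one red V one V   [V -> one red]
cat that cat that one red V one V ⇒ cat that cat that one red one red one V   [V -> one red]
cat that cat that one red one red one V ⇒ cat that cat that one red one red one one red   [V -> one red]

S ⇒ S V ⇒ S V V ⇒ cat that V V ⇒ cat that S one V ⇒ cat that S V one V ⇒ cat that S V V one V ⇒ cat that cat that V V one V ⇒ cat that cat that one red V one V ⇒ cat that cat that one red one red one V ⇒ cat that cat that one red one red one one red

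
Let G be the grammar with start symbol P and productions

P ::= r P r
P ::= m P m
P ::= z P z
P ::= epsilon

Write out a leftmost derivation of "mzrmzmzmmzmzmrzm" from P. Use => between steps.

P => mPm   [P ::= m P m]
mPm => mzPzm   [P ::= z P z]
mzPzm => mzrPrzm   [P ::= r P r]
mzrPrzm => mzrmPmrzm   [P ::= m P m]
mzrmPmrzm => mzrmzPzmrzm   [P ::= z P z]
mzrmzPzmrzm => mzrmzmPmzmrzm   [P ::= m P m]
mzrmzmPmzmrzm => mzrmzmzPzmzmrzm   [P ::= z P z]
mzrmzmzPzmzmrzm => mzrmzmzmPmzmzmrzm   [P ::= m P m]
mzrmzmzmPmzmzmrzm => mzrmzmzmmzmzmrzm   [P ::= epsilon]

P => mPm => mzPzm => mzrPrzm => mzrmPmrzm => mzrmzPzmrzm => mzrmzmPmzmrzm => mzrmzmzPzmzmrzm => mzrmzmzmPmzmzmrzm => mzrmzmzmmzmzmrzm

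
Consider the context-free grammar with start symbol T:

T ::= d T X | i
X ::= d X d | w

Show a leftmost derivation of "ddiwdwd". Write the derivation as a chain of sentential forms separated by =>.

T => dTX => ddTXX => ddiXX => ddiwX => ddiwdXd => ddiwdwd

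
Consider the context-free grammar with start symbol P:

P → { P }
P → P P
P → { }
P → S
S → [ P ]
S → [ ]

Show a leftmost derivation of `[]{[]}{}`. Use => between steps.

P => PP => PPP => SPP => []PP => []{P}P => []{S}P => []{[]}P => []{[]}{}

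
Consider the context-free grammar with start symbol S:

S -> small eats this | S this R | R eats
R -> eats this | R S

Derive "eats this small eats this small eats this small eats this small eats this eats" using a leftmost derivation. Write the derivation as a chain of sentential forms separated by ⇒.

S ⇒ R eats ⇒ R S eats ⇒ R S S eats ⇒ R S S S eats ⇒ R S S S S eats ⇒ eats this S S S S eats ⇒ eats this small eats this S S S eats ⇒ eats this small eats this small eats this S S eats ⇒ eats this small eats this small eats this small eats this S eats ⇒ eats this small eats this small eats this small eats this small eats this eats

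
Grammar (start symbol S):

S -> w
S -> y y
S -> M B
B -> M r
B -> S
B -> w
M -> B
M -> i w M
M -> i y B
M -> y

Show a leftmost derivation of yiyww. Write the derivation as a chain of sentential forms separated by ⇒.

S ⇒ MB ⇒ yB ⇒ yS ⇒ yMB ⇒ yiyBB ⇒ yiySB ⇒ yiywB ⇒ yiyww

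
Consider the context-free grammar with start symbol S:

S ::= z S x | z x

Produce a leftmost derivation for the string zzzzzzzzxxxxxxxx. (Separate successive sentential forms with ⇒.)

S⇒zSx⇒zzSxx⇒zzzSxxx⇒zzzzSxxxx⇒zzzzzSxxxxx⇒zzzzzzSxxxxxx⇒zzzzzzzSxxxxxxx⇒zzzzzzzzxxxxxxxx

S ⇒ zSx   [S ::= z S x]
zSx ⇒ zzSxx   [S ::= z S x]
zzSxx ⇒ zzzSxxx   [S ::= z S x]
zzzSxxx ⇒ zzzzSxxxx   [S ::= z S x]
zzzzSxxxx ⇒ zzzzzSxxxxx   [S ::= z S x]
zzzzzSxxxxx ⇒ zzzzzzSxxxxxx   [S ::= z S x]
zzzzzzSxxxxxx ⇒ zzzzzzzSxxxxxxx   [S ::= z S x]
zzzzzzzSxxxxxxx ⇒ zzzzzzzzxxxxxxxx   [S ::= z x]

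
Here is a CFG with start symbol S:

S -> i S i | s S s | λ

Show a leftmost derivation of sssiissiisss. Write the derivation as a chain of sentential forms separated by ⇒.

S ⇒ sSs ⇒ ssSss ⇒ sssSsss ⇒ sssiSisss ⇒ sssiiSiisss ⇒ sssiisSsiisss ⇒ sssiissiisss

S ⇒ sSs   [S -> s S s]
sSs ⇒ ssSss   [S -> s S s]
ssSss ⇒ sssSsss   [S -> s S s]
sssSsss ⇒ sssiSisss   [S -> i S i]
sssiSisss ⇒ sssiiSiisss   [S -> i S i]
sssiiSiisss ⇒ sssiisSsiisss   [S -> s S s]
sssiisSsiisss ⇒ sssiissiisss   [S -> λ]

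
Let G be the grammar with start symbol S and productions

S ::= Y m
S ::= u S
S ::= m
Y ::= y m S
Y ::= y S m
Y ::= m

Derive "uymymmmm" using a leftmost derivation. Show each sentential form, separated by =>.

S => uS => uYm => uymSm => uymYmm => uymymSmm => uymymmmm

S => uS   [S ::= u S]
uS => uYm   [S ::= Y m]
uYm => uymSm   [Y ::= y m S]
uymSm => uymYmm   [S ::= Y m]
uymYmm => uymymSmm   [Y ::= y m S]
uymymSmm => uymymmmm   [S ::= m]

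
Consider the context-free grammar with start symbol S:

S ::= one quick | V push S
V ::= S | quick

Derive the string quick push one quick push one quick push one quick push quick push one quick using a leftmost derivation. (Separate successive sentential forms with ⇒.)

S ⇒ V push S ⇒ quick push S ⇒ quick push V push S ⇒ quick push S push S ⇒ quick push one quick push S ⇒ quick push one quick push V push S ⇒ quick push one quick push S push S ⇒ quick push one quick push one quick push S ⇒ quick push one quick push one quick push V push S ⇒ quick push one quick push one quick push S push S ⇒ quick push one quick push one quick push one quick push S ⇒ quick push one quick push one quick push one quick push V push S ⇒ quick push one quick push one quick push one quick push quick push S ⇒ quick push one quick push one quick push one quick push quick push one quick

S ⇒ V push S   [S ::= V push S]
V push S ⇒ quick push S   [V ::= quick]
quick push S ⇒ quick push V push S   [S ::= V push S]
quick push V push S ⇒ quick push S push S   [V ::= S]
quick push S push S ⇒ quick push one quick push S   [S ::= one quick]
quick push one quick push S ⇒ quick push one quick push V push S   [S ::= V push S]
quick push one quick push V push S ⇒ quick push one quick push S push S   [V ::= S]
quick push one quick push S push S ⇒ quick push one quick push one quick push S   [S ::= one quick]
quick push one quick push one quick push S ⇒ quick push one quick push one quick push V push S   [S ::= V push S]
quick push one quick push one quick push V push S ⇒ quick push one quick push one quick push S push S   [V ::= S]
quick push one quick push one quick push S push S ⇒ quick push one quick push one quick push one quick push S   [S ::= one quick]
quick push one quick push one quick push one quick push S ⇒ quick push one quick push one quick push one quick push V push S   [S ::= V push S]
quick push one quick push one quick push one quick push V push S ⇒ quick push one quick push one quick push one quick push quick push S   [V ::= quick]
quick push one quick push one quick push one quick push quick push S ⇒ quick push one quick push one quick push one quick push quick push one quick   [S ::= one quick]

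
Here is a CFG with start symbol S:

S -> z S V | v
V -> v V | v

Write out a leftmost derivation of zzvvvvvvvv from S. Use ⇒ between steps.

S⇒zSV⇒zzSVV⇒zzvVV⇒zzvvVV⇒zzvvvVV⇒zzvvvvVV⇒zzvvvvvVV⇒zzvvvvvvV⇒zzvvvvvvvV⇒zzvvvvvvvv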